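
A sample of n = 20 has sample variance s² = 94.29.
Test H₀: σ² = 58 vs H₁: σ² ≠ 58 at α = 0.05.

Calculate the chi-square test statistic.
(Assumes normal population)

Answer: χ² = 30.8881, fail to reject H₀

Derivation:
df = n - 1 = 19
χ² = (n-1)s²/σ₀² = 19×94.29/58 = 30.8881
Critical values: χ²_{0.975,19} = 8.907, χ²_{0.025,19} = 32.852
Rejection region: χ² < 8.907 or χ² > 32.852
Decision: fail to reject H₀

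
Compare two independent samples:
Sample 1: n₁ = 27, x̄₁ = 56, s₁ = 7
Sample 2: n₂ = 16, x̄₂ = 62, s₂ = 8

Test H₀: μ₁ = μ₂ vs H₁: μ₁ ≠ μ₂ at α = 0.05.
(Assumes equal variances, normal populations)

Pooled variance: s²_p = [26×7² + 15×8²]/(41) = 54.4878
s_p = 7.3816
SE = s_p×√(1/n₁ + 1/n₂) = 7.3816×√(1/27 + 1/16) = 2.3289
t = (x̄₁ - x̄₂)/SE = (56 - 62)/2.3289 = -2.5763
df = 41, t-critical = ±2.020
Decision: reject H₀

Answer: t = -2.5763, reject H₀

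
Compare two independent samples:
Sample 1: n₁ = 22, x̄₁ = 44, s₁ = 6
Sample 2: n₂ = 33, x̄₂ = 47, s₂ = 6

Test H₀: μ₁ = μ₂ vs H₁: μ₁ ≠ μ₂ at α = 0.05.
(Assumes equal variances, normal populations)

Answer: t = -1.8166, fail to reject H₀

Derivation:
Pooled variance: s²_p = [21×6² + 32×6²]/(53) = 36.0000
s_p = 6.0000
SE = s_p×√(1/n₁ + 1/n₂) = 6.0000×√(1/22 + 1/33) = 1.6514
t = (x̄₁ - x̄₂)/SE = (44 - 47)/1.6514 = -1.8166
df = 53, t-critical = ±2.006
Decision: fail to reject H₀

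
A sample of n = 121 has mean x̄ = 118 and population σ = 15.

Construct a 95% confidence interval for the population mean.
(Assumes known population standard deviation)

Answer: (115.3273, 120.6727)

Derivation:
Confidence level: 95%, α = 0.05
z_0.025 = 1.960
SE = σ/√n = 15/√121 = 1.3636
Margin of error = 1.960 × 1.3636 = 2.6727
CI: x̄ ± margin = 118 ± 2.6727
CI: (115.3273, 120.6727)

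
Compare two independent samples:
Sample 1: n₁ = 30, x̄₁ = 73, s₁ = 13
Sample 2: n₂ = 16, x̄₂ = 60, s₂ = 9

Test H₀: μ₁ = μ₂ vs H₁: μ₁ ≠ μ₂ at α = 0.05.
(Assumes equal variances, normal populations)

Pooled variance: s²_p = [29×13² + 15×9²]/(44) = 139.0000
s_p = 11.7898
SE = s_p×√(1/n₁ + 1/n₂) = 11.7898×√(1/30 + 1/16) = 3.6498
t = (x̄₁ - x̄₂)/SE = (73 - 60)/3.6498 = 3.5618
df = 44, t-critical = ±2.015
Decision: reject H₀

Answer: t = 3.5618, reject H₀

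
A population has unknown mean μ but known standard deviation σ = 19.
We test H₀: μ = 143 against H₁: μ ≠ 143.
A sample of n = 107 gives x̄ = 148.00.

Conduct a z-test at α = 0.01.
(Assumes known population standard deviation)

Standard error: SE = σ/√n = 19/√107 = 1.8368
z-statistic: z = (x̄ - μ₀)/SE = (148.00 - 143)/1.8368 = 2.7221
Critical value: ±2.576
p-value = 0.0065
Decision: reject H₀

Answer: z = 2.7221, reject H₀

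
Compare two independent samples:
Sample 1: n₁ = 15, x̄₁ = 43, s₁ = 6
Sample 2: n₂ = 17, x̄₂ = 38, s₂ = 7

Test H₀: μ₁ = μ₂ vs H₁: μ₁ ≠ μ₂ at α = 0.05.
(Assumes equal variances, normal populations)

Answer: t = 2.1541, reject H₀

Derivation:
Pooled variance: s²_p = [14×6² + 16×7²]/(30) = 42.9333
s_p = 6.5524
SE = s_p×√(1/n₁ + 1/n₂) = 6.5524×√(1/15 + 1/17) = 2.3212
t = (x̄₁ - x̄₂)/SE = (43 - 38)/2.3212 = 2.1541
df = 30, t-critical = ±2.042
Decision: reject H₀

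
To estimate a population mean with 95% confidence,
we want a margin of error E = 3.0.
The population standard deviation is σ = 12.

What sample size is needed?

z_0.025 = 1.960
n = (z×σ/E)² = (1.960×12/3.0)²
n = 61.4656
Round up: n = 62

Answer: n = 62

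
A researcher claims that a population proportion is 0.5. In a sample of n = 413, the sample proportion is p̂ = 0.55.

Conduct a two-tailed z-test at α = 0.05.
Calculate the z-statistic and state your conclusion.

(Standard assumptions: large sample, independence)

H₀: p = 0.5, H₁: p ≠ 0.5
Standard error: SE = √(p₀(1-p₀)/n) = √(0.5×0.5/413) = 0.024603
z-statistic: z = (p̂ - p₀)/SE = (0.55 - 0.5)/0.024603 = 2.0323
Critical value: z_0.025 = ±1.960
p-value = 0.0421
Decision: reject H₀ at α = 0.05

Answer: z = 2.0323, reject H₀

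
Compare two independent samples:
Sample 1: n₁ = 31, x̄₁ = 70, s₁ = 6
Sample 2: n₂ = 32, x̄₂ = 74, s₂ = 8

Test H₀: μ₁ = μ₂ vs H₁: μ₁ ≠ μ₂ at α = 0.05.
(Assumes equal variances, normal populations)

Answer: t = -2.2395, reject H₀

Derivation:
Pooled variance: s²_p = [30×6² + 31×8²]/(61) = 50.2295
s_p = 7.0873
SE = s_p×√(1/n₁ + 1/n₂) = 7.0873×√(1/31 + 1/32) = 1.7861
t = (x̄₁ - x̄₂)/SE = (70 - 74)/1.7861 = -2.2395
df = 61, t-critical = ±2.000
Decision: reject H₀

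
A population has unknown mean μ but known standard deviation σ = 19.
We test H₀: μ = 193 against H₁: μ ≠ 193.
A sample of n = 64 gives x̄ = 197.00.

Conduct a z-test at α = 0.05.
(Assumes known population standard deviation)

Standard error: SE = σ/√n = 19/√64 = 2.3750
z-statistic: z = (x̄ - μ₀)/SE = (197.00 - 193)/2.3750 = 1.6842
Critical value: ±1.960
p-value = 0.0921
Decision: fail to reject H₀

Answer: z = 1.6842, fail to reject H₀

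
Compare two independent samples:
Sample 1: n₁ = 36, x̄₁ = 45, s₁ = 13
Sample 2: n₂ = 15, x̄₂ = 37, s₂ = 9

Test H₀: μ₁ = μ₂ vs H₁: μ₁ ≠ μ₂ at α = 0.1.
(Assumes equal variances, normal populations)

Pooled variance: s²_p = [35×13² + 14×9²]/(49) = 143.8571
s_p = 11.9940
SE = s_p×√(1/n₁ + 1/n₂) = 11.9940×√(1/36 + 1/15) = 3.6860
t = (x̄₁ - x̄₂)/SE = (45 - 37)/3.6860 = 2.1704
df = 49, t-critical = ±1.677
Decision: reject H₀

Answer: t = 2.1704, reject H₀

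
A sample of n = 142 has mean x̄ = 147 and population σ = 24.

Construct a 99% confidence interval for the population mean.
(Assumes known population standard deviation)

Confidence level: 99%, α = 0.01
z_0.005 = 2.576
SE = σ/√n = 24/√142 = 2.0140
Margin of error = 2.576 × 2.0140 = 5.1881
CI: x̄ ± margin = 147 ± 5.1881
CI: (141.8119, 152.1881)

Answer: (141.8119, 152.1881)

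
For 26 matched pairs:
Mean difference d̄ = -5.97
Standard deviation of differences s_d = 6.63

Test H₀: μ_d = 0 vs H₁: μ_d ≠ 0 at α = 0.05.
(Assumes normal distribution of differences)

df = n - 1 = 25
SE = s_d/√n = 6.63/√26 = 1.3002
t = d̄/SE = -5.97/1.3002 = -4.5916
Critical value: t_{0.025,25} = ±2.060
p-value ≈ 0.0001
Decision: reject H₀

Answer: t = -4.5916, reject H₀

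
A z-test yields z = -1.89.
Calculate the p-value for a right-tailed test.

For z = -1.89:
p = P(Z > -1.89) = 1 - Φ(-1.89) = 0.9706

Answer: p-value ≈ 0.9706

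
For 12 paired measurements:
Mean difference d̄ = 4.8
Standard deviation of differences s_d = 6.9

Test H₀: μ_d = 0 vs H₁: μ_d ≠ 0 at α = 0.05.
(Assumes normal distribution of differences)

df = n - 1 = 11
SE = s_d/√n = 6.9/√12 = 1.9919
t = d̄/SE = 4.8/1.9919 = 2.4098
Critical value: t_{0.025,11} = ±2.201
p-value ≈ 0.0346
Decision: reject H₀

Answer: t = 2.4098, reject H₀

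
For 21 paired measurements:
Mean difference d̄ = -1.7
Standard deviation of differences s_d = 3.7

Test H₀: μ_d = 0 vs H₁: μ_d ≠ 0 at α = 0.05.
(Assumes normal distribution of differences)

Answer: t = -2.1055, reject H₀

Derivation:
df = n - 1 = 20
SE = s_d/√n = 3.7/√21 = 0.8074
t = d̄/SE = -1.7/0.8074 = -2.1055
Critical value: t_{0.025,20} = ±2.086
p-value ≈ 0.0481
Decision: reject H₀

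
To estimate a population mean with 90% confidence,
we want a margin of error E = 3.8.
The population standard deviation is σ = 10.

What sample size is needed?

z_0.05 = 1.645
n = (z×σ/E)² = (1.645×10/3.8)²
n = 18.7398
Round up: n = 19

Answer: n = 19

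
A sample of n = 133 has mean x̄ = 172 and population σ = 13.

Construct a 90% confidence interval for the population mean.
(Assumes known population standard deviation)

Answer: (170.1458, 173.8542)

Derivation:
Confidence level: 90%, α = 0.1
z_0.05 = 1.645
SE = σ/√n = 13/√133 = 1.1272
Margin of error = 1.645 × 1.1272 = 1.8542
CI: x̄ ± margin = 172 ± 1.8542
CI: (170.1458, 173.8542)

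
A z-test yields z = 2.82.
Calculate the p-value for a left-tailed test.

For z = 2.82:
p = P(Z < 2.82) = Φ(2.82) = 0.9976

Answer: p-value ≈ 0.9976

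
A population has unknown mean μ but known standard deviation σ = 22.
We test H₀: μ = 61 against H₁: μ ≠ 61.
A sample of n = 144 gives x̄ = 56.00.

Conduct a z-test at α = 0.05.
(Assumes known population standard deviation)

Answer: z = -2.7273, reject H₀

Derivation:
Standard error: SE = σ/√n = 22/√144 = 1.8333
z-statistic: z = (x̄ - μ₀)/SE = (56.00 - 61)/1.8333 = -2.7273
Critical value: ±1.960
p-value = 0.0064
Decision: reject H₀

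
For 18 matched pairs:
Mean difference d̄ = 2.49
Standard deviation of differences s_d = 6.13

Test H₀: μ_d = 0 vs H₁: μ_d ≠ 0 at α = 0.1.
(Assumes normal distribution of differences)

df = n - 1 = 17
SE = s_d/√n = 6.13/√18 = 1.4449
t = d̄/SE = 2.49/1.4449 = 1.7233
Critical value: t_{0.05,17} = ±1.740
p-value ≈ 0.1030
Decision: fail to reject H₀

Answer: t = 1.7233, fail to reject H₀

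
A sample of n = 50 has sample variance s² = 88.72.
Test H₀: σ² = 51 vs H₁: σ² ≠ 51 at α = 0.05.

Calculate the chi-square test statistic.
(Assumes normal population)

df = n - 1 = 49
χ² = (n-1)s²/σ₀² = 49×88.72/51 = 85.2408
Critical values: χ²_{0.975,49} = 31.555, χ²_{0.025,49} = 70.222
Rejection region: χ² < 31.555 or χ² > 70.222
Decision: reject H₀

Answer: χ² = 85.2408, reject H₀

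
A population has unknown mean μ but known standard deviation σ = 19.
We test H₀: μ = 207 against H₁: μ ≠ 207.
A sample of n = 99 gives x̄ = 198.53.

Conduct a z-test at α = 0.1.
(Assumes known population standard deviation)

Standard error: SE = σ/√n = 19/√99 = 1.9096
z-statistic: z = (x̄ - μ₀)/SE = (198.53 - 207)/1.9096 = -4.4355
Critical value: ±1.645
p-value < 0.0001
Decision: reject H₀

Answer: z = -4.4355, reject H₀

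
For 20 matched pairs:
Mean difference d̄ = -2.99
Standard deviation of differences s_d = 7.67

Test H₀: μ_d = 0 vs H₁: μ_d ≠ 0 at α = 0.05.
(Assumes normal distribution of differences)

Answer: t = -1.7433, fail to reject H₀

Derivation:
df = n - 1 = 19
SE = s_d/√n = 7.67/√20 = 1.7151
t = d̄/SE = -2.99/1.7151 = -1.7433
Critical value: t_{0.025,19} = ±2.093
p-value ≈ 0.0974
Decision: fail to reject H₀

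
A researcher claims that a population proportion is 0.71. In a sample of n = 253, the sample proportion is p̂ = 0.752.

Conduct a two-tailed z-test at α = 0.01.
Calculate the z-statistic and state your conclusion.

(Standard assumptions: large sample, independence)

H₀: p = 0.71, H₁: p ≠ 0.71
Standard error: SE = √(p₀(1-p₀)/n) = √(0.71×0.29/253) = 0.028528
z-statistic: z = (p̂ - p₀)/SE = (0.752 - 0.71)/0.028528 = 1.4722
Critical value: z_0.005 = ±2.576
p-value = 0.1410
Decision: fail to reject H₀ at α = 0.01

Answer: z = 1.4722, fail to reject H₀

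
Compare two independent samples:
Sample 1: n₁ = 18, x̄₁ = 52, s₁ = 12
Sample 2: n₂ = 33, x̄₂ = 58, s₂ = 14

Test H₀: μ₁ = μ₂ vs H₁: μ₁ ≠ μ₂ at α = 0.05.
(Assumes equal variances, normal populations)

Pooled variance: s²_p = [17×12² + 32×14²]/(49) = 177.9592
s_p = 13.3401
SE = s_p×√(1/n₁ + 1/n₂) = 13.3401×√(1/18 + 1/33) = 3.9089
t = (x̄₁ - x̄₂)/SE = (52 - 58)/3.9089 = -1.5350
df = 49, t-critical = ±2.010
Decision: fail to reject H₀

Answer: t = -1.5350, fail to reject H₀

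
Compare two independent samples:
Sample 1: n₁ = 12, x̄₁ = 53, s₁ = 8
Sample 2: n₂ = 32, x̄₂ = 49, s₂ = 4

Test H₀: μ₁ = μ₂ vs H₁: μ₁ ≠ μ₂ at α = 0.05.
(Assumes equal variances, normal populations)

Answer: t = 2.2107, reject H₀

Derivation:
Pooled variance: s²_p = [11×8² + 31×4²]/(42) = 28.5714
s_p = 5.3452
SE = s_p×√(1/n₁ + 1/n₂) = 5.3452×√(1/12 + 1/32) = 1.8094
t = (x̄₁ - x̄₂)/SE = (53 - 49)/1.8094 = 2.2107
df = 42, t-critical = ±2.018
Decision: reject H₀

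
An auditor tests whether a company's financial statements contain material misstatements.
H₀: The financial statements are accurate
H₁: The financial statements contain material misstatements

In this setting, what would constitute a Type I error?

Answer: Concluding the statements are misstated when they are actually accurate

Derivation:
Type I error (α): Rejecting H₀ when H₀ is true
Type II error (β): Failing to reject H₀ when H₁ is true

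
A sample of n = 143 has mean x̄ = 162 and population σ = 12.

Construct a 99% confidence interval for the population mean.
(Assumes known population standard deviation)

Answer: (159.4150, 164.5850)

Derivation:
Confidence level: 99%, α = 0.01
z_0.005 = 2.576
SE = σ/√n = 12/√143 = 1.0035
Margin of error = 2.576 × 1.0035 = 2.5850
CI: x̄ ± margin = 162 ± 2.5850
CI: (159.4150, 164.5850)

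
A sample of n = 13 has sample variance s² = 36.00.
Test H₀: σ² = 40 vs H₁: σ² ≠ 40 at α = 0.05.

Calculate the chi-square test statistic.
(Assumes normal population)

Answer: χ² = 10.8000, fail to reject H₀

Derivation:
df = n - 1 = 12
χ² = (n-1)s²/σ₀² = 12×36.00/40 = 10.8000
Critical values: χ²_{0.975,12} = 4.404, χ²_{0.025,12} = 23.337
Rejection region: χ² < 4.404 or χ² > 23.337
Decision: fail to reject H₀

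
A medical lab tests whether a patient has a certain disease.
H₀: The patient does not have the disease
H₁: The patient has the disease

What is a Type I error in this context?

Answer: Diagnosing a healthy patient as having the disease (false positive)

Derivation:
A Type I error (probability α) occurs when we reject a true H₀.
A Type II error (probability β) occurs when we fail to reject a false H₀.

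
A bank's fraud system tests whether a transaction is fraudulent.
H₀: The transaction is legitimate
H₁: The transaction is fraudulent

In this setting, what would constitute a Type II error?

Type I error: rejecting H₀ when it is actually true (false positive).
Type II error: failing to reject H₀ when H₁ is actually true (false negative).

Answer: Allowing a fraudulent transaction to go through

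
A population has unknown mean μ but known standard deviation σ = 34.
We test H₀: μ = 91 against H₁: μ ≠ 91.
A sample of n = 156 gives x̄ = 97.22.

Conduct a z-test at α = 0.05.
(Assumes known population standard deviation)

Standard error: SE = σ/√n = 34/√156 = 2.7222
z-statistic: z = (x̄ - μ₀)/SE = (97.22 - 91)/2.7222 = 2.2849
Critical value: ±1.960
p-value = 0.0223
Decision: reject H₀

Answer: z = 2.2849, reject H₀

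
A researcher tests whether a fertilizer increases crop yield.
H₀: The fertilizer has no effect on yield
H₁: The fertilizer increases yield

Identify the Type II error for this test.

Answer: Failing to recommend an effective fertilizer

Derivation:
A Type I error (probability α) occurs when we reject a true H₀.
A Type II error (probability β) occurs when we fail to reject a false H₀.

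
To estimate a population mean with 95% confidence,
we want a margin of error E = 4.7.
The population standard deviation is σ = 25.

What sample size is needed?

z_0.025 = 1.960
n = (z×σ/E)² = (1.960×25/4.7)²
n = 108.6917
Round up: n = 109

Answer: n = 109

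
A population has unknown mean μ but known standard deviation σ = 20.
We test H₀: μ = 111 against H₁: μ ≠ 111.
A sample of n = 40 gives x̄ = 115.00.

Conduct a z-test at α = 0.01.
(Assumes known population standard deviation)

Standard error: SE = σ/√n = 20/√40 = 3.1623
z-statistic: z = (x̄ - μ₀)/SE = (115.00 - 111)/3.1623 = 1.2649
Critical value: ±2.576
p-value = 0.2059
Decision: fail to reject H₀

Answer: z = 1.2649, fail to reject H₀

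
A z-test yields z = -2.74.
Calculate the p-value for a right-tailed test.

For z = -2.74:
p = P(Z > -2.74) = 1 - Φ(-2.74) = 0.9969

Answer: p-value ≈ 0.9969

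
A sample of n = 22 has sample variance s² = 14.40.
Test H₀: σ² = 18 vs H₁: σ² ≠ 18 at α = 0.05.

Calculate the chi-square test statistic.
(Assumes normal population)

df = n - 1 = 21
χ² = (n-1)s²/σ₀² = 21×14.40/18 = 16.8000
Critical values: χ²_{0.975,21} = 10.283, χ²_{0.025,21} = 35.479
Rejection region: χ² < 10.283 or χ² > 35.479
Decision: fail to reject H₀

Answer: χ² = 16.8000, fail to reject H₀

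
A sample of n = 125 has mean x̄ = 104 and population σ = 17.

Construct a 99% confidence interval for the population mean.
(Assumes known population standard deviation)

Answer: (100.0832, 107.9168)

Derivation:
Confidence level: 99%, α = 0.01
z_0.005 = 2.576
SE = σ/√n = 17/√125 = 1.5205
Margin of error = 2.576 × 1.5205 = 3.9168
CI: x̄ ± margin = 104 ± 3.9168
CI: (100.0832, 107.9168)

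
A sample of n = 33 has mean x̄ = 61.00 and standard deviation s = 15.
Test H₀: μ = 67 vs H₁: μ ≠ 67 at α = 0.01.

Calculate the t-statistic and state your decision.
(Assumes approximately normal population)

df = n - 1 = 32
SE = s/√n = 15/√33 = 2.6112
t = (x̄ - μ₀)/SE = (61.00 - 67)/2.6112 = -2.2978
Critical value: t_{0.005,32} = ±2.738
p-value ≈ 0.0283
Decision: fail to reject H₀

Answer: t = -2.2978, fail to reject H₀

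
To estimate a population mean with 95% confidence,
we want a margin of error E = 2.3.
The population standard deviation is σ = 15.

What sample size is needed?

z_0.025 = 1.960
n = (z×σ/E)² = (1.960×15/2.3)²
n = 163.3951
Round up: n = 164

Answer: n = 164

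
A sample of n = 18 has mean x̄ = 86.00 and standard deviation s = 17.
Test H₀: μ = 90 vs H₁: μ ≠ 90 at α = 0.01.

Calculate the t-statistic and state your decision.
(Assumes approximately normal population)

df = n - 1 = 17
SE = s/√n = 17/√18 = 4.0069
t = (x̄ - μ₀)/SE = (86.00 - 90)/4.0069 = -0.9983
Critical value: t_{0.005,17} = ±2.898
p-value ≈ 0.3321
Decision: fail to reject H₀

Answer: t = -0.9983, fail to reject H₀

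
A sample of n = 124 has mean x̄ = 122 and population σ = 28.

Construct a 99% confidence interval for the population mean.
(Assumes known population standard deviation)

Answer: (115.5226, 128.4774)

Derivation:
Confidence level: 99%, α = 0.01
z_0.005 = 2.576
SE = σ/√n = 28/√124 = 2.5145
Margin of error = 2.576 × 2.5145 = 6.4774
CI: x̄ ± margin = 122 ± 6.4774
CI: (115.5226, 128.4774)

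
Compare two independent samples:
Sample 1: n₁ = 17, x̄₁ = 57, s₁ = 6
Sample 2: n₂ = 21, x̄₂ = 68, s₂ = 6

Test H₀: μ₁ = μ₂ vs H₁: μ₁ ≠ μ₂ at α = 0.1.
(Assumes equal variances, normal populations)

Pooled variance: s²_p = [16×6² + 20×6²]/(36) = 36.0000
s_p = 6.0000
SE = s_p×√(1/n₁ + 1/n₂) = 6.0000×√(1/17 + 1/21) = 1.9575
t = (x̄₁ - x̄₂)/SE = (57 - 68)/1.9575 = -5.6194
df = 36, t-critical = ±1.688
Decision: reject H₀

Answer: t = -5.6194, reject H₀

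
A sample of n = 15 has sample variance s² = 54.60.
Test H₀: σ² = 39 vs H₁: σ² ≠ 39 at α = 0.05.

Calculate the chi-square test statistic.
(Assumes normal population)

Answer: χ² = 19.6000, fail to reject H₀

Derivation:
df = n - 1 = 14
χ² = (n-1)s²/σ₀² = 14×54.60/39 = 19.6000
Critical values: χ²_{0.975,14} = 5.629, χ²_{0.025,14} = 26.119
Rejection region: χ² < 5.629 or χ² > 26.119
Decision: fail to reject H₀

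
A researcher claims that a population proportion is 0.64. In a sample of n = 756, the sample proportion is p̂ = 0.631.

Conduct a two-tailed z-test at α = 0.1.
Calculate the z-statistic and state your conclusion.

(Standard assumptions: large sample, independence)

H₀: p = 0.64, H₁: p ≠ 0.64
Standard error: SE = √(p₀(1-p₀)/n) = √(0.64×0.36/756) = 0.017457
z-statistic: z = (p̂ - p₀)/SE = (0.631 - 0.64)/0.017457 = -0.5156
Critical value: z_0.05 = ±1.645
p-value = 0.6061
Decision: fail to reject H₀ at α = 0.1

Answer: z = -0.5156, fail to reject H₀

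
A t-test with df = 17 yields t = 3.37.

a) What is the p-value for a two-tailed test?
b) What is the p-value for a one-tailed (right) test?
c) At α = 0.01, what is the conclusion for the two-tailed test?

Using t-distribution with df = 17:
a) Two-tailed: p = 2×P(T > 3.37) = 0.0036
b) One-tailed: p = P(T > 3.37) = 0.0018
c) 0.0036 < 0.01, reject H₀

Answer: a) 0.0036, b) 0.0018, c) reject H₀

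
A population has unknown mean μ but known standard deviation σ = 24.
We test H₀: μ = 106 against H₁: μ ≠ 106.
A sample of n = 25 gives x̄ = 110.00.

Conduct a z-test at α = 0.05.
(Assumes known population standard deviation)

Standard error: SE = σ/√n = 24/√25 = 4.8000
z-statistic: z = (x̄ - μ₀)/SE = (110.00 - 106)/4.8000 = 0.8333
Critical value: ±1.960
p-value = 0.4047
Decision: fail to reject H₀

Answer: z = 0.8333, fail to reject H₀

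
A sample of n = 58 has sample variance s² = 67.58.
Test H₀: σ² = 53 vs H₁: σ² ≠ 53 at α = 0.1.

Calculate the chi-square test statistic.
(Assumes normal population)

df = n - 1 = 57
χ² = (n-1)s²/σ₀² = 57×67.58/53 = 72.6804
Critical values: χ²_{0.95,57} = 40.646, χ²_{0.05,57} = 75.624
Rejection region: χ² < 40.646 or χ² > 75.624
Decision: fail to reject H₀

Answer: χ² = 72.6804, fail to reject H₀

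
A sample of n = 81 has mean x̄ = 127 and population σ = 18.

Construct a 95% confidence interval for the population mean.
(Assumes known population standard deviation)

Confidence level: 95%, α = 0.05
z_0.025 = 1.960
SE = σ/√n = 18/√81 = 2.0000
Margin of error = 1.960 × 2.0000 = 3.9200
CI: x̄ ± margin = 127 ± 3.9200
CI: (123.0800, 130.9200)

Answer: (123.0800, 130.9200)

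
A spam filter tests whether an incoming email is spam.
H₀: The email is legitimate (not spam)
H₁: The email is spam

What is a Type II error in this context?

Answer: Letting a spam email through to the inbox

Derivation:
Type I error: rejecting H₀ when it is actually true (false positive).
Type II error: failing to reject H₀ when H₁ is actually true (false negative).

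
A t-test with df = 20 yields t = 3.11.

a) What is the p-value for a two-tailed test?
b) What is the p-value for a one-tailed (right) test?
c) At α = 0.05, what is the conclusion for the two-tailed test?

Using t-distribution with df = 20:
a) Two-tailed: p = 2×P(T > 3.11) = 0.0055
b) One-tailed: p = P(T > 3.11) = 0.0028
c) 0.0055 < 0.05, reject H₀

Answer: a) 0.0055, b) 0.0028, c) reject H₀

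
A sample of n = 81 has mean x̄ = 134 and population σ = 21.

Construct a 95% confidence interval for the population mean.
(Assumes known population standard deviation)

Answer: (129.4267, 138.5733)

Derivation:
Confidence level: 95%, α = 0.05
z_0.025 = 1.960
SE = σ/√n = 21/√81 = 2.3333
Margin of error = 1.960 × 2.3333 = 4.5733
CI: x̄ ± margin = 134 ± 4.5733
CI: (129.4267, 138.5733)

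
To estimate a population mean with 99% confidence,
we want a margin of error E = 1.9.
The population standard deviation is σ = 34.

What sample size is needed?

Answer: n = 2125

Derivation:
z_0.005 = 2.576
n = (z×σ/E)² = (2.576×34/1.9)²
n = 2124.9189
Round up: n = 2125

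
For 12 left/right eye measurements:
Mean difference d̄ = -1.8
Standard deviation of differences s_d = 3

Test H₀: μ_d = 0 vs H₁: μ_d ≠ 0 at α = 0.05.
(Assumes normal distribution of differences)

Answer: t = -2.0785, fail to reject H₀

Derivation:
df = n - 1 = 11
SE = s_d/√n = 3/√12 = 0.8660
t = d̄/SE = -1.8/0.8660 = -2.0785
Critical value: t_{0.025,11} = ±2.201
p-value ≈ 0.0619
Decision: fail to reject H₀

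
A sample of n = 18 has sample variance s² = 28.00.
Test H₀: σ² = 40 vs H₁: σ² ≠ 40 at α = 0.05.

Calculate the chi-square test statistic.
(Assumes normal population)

Answer: χ² = 11.9000, fail to reject H₀

Derivation:
df = n - 1 = 17
χ² = (n-1)s²/σ₀² = 17×28.00/40 = 11.9000
Critical values: χ²_{0.975,17} = 7.564, χ²_{0.025,17} = 30.191
Rejection region: χ² < 7.564 or χ² > 30.191
Decision: fail to reject H₀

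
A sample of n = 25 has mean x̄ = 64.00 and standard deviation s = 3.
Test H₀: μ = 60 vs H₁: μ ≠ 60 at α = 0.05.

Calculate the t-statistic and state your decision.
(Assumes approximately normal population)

Answer: t = 6.6667, reject H₀

Derivation:
df = n - 1 = 24
SE = s/√n = 3/√25 = 0.6000
t = (x̄ - μ₀)/SE = (64.00 - 60)/0.6000 = 6.6667
Critical value: t_{0.025,24} = ±2.064
p-value < 0.0001
Decision: reject H₀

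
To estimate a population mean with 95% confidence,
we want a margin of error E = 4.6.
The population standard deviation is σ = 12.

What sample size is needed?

z_0.025 = 1.960
n = (z×σ/E)² = (1.960×12/4.6)²
n = 26.1432
Round up: n = 27

Answer: n = 27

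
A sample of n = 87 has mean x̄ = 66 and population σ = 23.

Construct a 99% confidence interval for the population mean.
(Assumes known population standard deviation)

Answer: (59.6478, 72.3522)

Derivation:
Confidence level: 99%, α = 0.01
z_0.005 = 2.576
SE = σ/√n = 23/√87 = 2.4659
Margin of error = 2.576 × 2.4659 = 6.3522
CI: x̄ ± margin = 66 ± 6.3522
CI: (59.6478, 72.3522)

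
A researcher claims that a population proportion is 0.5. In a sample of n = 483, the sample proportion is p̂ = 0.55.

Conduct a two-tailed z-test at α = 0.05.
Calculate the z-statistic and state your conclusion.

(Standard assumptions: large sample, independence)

Answer: z = 2.1977, reject H₀

Derivation:
H₀: p = 0.5, H₁: p ≠ 0.5
Standard error: SE = √(p₀(1-p₀)/n) = √(0.5×0.5/483) = 0.022751
z-statistic: z = (p̂ - p₀)/SE = (0.55 - 0.5)/0.022751 = 2.1977
Critical value: z_0.025 = ±1.960
p-value = 0.0280
Decision: reject H₀ at α = 0.05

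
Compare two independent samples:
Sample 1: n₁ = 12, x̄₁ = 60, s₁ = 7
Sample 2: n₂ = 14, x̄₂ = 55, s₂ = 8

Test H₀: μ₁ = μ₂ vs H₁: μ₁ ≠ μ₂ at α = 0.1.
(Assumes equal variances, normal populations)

Answer: t = 1.6816, fail to reject H₀

Derivation:
Pooled variance: s²_p = [11×7² + 13×8²]/(24) = 57.1250
s_p = 7.5581
SE = s_p×√(1/n₁ + 1/n₂) = 7.5581×√(1/12 + 1/14) = 2.9733
t = (x̄₁ - x̄₂)/SE = (60 - 55)/2.9733 = 1.6816
df = 24, t-critical = ±1.711
Decision: fail to reject H₀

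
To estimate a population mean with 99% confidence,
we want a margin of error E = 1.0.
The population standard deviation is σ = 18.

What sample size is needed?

Answer: n = 2150

Derivation:
z_0.005 = 2.576
n = (z×σ/E)² = (2.576×18/1.0)²
n = 2149.9914
Round up: n = 2150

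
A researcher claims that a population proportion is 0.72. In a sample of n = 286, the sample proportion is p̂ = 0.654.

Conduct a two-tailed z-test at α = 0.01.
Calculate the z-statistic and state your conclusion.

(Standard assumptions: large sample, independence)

Answer: z = -2.4859, fail to reject H₀

Derivation:
H₀: p = 0.72, H₁: p ≠ 0.72
Standard error: SE = √(p₀(1-p₀)/n) = √(0.72×0.28/286) = 0.026550
z-statistic: z = (p̂ - p₀)/SE = (0.654 - 0.72)/0.026550 = -2.4859
Critical value: z_0.005 = ±2.576
p-value = 0.0129
Decision: fail to reject H₀ at α = 0.01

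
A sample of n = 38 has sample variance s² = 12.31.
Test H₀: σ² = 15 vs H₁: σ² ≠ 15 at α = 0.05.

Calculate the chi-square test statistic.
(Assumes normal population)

Answer: χ² = 30.3647, fail to reject H₀

Derivation:
df = n - 1 = 37
χ² = (n-1)s²/σ₀² = 37×12.31/15 = 30.3647
Critical values: χ²_{0.975,37} = 22.106, χ²_{0.025,37} = 55.668
Rejection region: χ² < 22.106 or χ² > 55.668
Decision: fail to reject H₀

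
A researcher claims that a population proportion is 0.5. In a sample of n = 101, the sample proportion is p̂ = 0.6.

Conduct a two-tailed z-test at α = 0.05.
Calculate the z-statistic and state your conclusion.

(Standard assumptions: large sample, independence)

Answer: z = 2.0100, reject H₀

Derivation:
H₀: p = 0.5, H₁: p ≠ 0.5
Standard error: SE = √(p₀(1-p₀)/n) = √(0.5×0.5/101) = 0.049752
z-statistic: z = (p̂ - p₀)/SE = (0.6 - 0.5)/0.049752 = 2.0100
Critical value: z_0.025 = ±1.960
p-value = 0.0444
Decision: reject H₀ at α = 0.05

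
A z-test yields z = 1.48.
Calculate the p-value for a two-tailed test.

For z = 1.48:
p = 2×P(Z > |1.48|) = 2×(1 - Φ(1.48)) = 0.1389

Answer: p-value ≈ 0.1389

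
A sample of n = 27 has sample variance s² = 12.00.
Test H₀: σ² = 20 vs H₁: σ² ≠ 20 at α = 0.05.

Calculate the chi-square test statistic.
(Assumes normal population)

df = n - 1 = 26
χ² = (n-1)s²/σ₀² = 26×12.00/20 = 15.6000
Critical values: χ²_{0.975,26} = 13.844, χ²_{0.025,26} = 41.923
Rejection region: χ² < 13.844 or χ² > 41.923
Decision: fail to reject H₀

Answer: χ² = 15.6000, fail to reject H₀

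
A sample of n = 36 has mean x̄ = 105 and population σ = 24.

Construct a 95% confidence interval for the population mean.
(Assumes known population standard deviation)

Answer: (97.1600, 112.8400)

Derivation:
Confidence level: 95%, α = 0.05
z_0.025 = 1.960
SE = σ/√n = 24/√36 = 4.0000
Margin of error = 1.960 × 4.0000 = 7.8400
CI: x̄ ± margin = 105 ± 7.8400
CI: (97.1600, 112.8400)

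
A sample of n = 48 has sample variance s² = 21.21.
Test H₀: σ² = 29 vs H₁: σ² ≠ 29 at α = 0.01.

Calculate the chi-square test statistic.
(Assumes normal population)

Answer: χ² = 34.3748, fail to reject H₀

Derivation:
df = n - 1 = 47
χ² = (n-1)s²/σ₀² = 47×21.21/29 = 34.3748
Critical values: χ²_{0.995,47} = 25.775, χ²_{0.005,47} = 75.704
Rejection region: χ² < 25.775 or χ² > 75.704
Decision: fail to reject H₀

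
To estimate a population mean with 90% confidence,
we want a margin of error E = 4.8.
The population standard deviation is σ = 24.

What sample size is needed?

z_0.05 = 1.645
n = (z×σ/E)² = (1.645×24/4.8)²
n = 67.6506
Round up: n = 68

Answer: n = 68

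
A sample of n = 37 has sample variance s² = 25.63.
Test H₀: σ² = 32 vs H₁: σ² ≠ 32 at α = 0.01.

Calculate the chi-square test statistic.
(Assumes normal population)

Answer: χ² = 28.8337, fail to reject H₀

Derivation:
df = n - 1 = 36
χ² = (n-1)s²/σ₀² = 36×25.63/32 = 28.8337
Critical values: χ²_{0.995,36} = 17.887, χ²_{0.005,36} = 61.581
Rejection region: χ² < 17.887 or χ² > 61.581
Decision: fail to reject H₀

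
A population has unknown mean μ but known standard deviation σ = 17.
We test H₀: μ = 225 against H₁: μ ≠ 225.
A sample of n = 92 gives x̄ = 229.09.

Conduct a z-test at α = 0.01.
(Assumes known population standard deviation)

Answer: z = 2.3076, fail to reject H₀

Derivation:
Standard error: SE = σ/√n = 17/√92 = 1.7724
z-statistic: z = (x̄ - μ₀)/SE = (229.09 - 225)/1.7724 = 2.3076
Critical value: ±2.576
p-value = 0.0210
Decision: fail to reject H₀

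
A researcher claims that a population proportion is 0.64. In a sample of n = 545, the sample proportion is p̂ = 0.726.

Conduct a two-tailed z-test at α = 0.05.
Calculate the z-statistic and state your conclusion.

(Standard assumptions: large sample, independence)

H₀: p = 0.64, H₁: p ≠ 0.64
Standard error: SE = √(p₀(1-p₀)/n) = √(0.64×0.36/545) = 0.020561
z-statistic: z = (p̂ - p₀)/SE = (0.726 - 0.64)/0.020561 = 4.1827
Critical value: z_0.025 = ±1.960
p-value < 0.0001
Decision: reject H₀ at α = 0.05

Answer: z = 4.1827, reject H₀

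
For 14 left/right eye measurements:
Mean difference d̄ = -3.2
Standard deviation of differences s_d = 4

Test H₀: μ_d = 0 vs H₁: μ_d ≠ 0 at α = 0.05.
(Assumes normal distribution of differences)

df = n - 1 = 13
SE = s_d/√n = 4/√14 = 1.0690
t = d̄/SE = -3.2/1.0690 = -2.9935
Critical value: t_{0.025,13} = ±2.160
p-value ≈ 0.0104
Decision: reject H₀

Answer: t = -2.9935, reject H₀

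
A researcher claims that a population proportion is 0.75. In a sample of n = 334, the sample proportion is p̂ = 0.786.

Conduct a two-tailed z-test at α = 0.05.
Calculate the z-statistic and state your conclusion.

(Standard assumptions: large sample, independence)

Answer: z = 1.5194, fail to reject H₀

Derivation:
H₀: p = 0.75, H₁: p ≠ 0.75
Standard error: SE = √(p₀(1-p₀)/n) = √(0.75×0.25/334) = 0.023693
z-statistic: z = (p̂ - p₀)/SE = (0.786 - 0.75)/0.023693 = 1.5194
Critical value: z_0.025 = ±1.960
p-value = 0.1287
Decision: fail to reject H₀ at α = 0.05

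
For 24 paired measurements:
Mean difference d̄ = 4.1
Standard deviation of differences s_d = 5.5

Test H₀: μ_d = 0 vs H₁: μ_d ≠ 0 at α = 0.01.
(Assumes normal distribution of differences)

df = n - 1 = 23
SE = s_d/√n = 5.5/√24 = 1.1227
t = d̄/SE = 4.1/1.1227 = 3.6519
Critical value: t_{0.005,23} = ±2.807
p-value ≈ 0.0013
Decision: reject H₀

Answer: t = 3.6519, reject H₀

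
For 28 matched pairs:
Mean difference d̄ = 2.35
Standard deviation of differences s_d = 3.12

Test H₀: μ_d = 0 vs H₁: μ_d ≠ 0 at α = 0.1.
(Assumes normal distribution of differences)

Answer: t = 3.9858, reject H₀

Derivation:
df = n - 1 = 27
SE = s_d/√n = 3.12/√28 = 0.5896
t = d̄/SE = 2.35/0.5896 = 3.9858
Critical value: t_{0.05,27} = ±1.703
p-value ≈ 0.0005
Decision: reject H₀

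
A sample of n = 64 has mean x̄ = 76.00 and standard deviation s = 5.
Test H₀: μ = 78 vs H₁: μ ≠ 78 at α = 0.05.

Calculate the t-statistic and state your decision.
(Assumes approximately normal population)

df = n - 1 = 63
SE = s/√n = 5/√64 = 0.6250
t = (x̄ - μ₀)/SE = (76.00 - 78)/0.6250 = -3.2000
Critical value: t_{0.025,63} = ±1.998
p-value ≈ 0.0022
Decision: reject H₀

Answer: t = -3.2000, reject H₀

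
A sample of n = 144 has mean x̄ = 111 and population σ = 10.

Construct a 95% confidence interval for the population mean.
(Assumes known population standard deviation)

Answer: (109.3667, 112.6333)

Derivation:
Confidence level: 95%, α = 0.05
z_0.025 = 1.960
SE = σ/√n = 10/√144 = 0.8333
Margin of error = 1.960 × 0.8333 = 1.6333
CI: x̄ ± margin = 111 ± 1.6333
CI: (109.3667, 112.6333)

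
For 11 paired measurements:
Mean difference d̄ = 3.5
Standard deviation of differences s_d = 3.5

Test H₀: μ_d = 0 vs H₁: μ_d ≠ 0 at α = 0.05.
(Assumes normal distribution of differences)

df = n - 1 = 10
SE = s_d/√n = 3.5/√11 = 1.0553
t = d̄/SE = 3.5/1.0553 = 3.3166
Critical value: t_{0.025,10} = ±2.228
p-value ≈ 0.0078
Decision: reject H₀

Answer: t = 3.3166, reject H₀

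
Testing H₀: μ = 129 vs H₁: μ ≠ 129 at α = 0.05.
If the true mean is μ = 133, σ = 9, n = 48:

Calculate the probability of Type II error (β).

Answer: β ≈ 0.1315

Derivation:
SE = σ/√n = 9/√48 = 1.2990
Critical values: μ₀ ± z_0.025×SE = 129 ± 1.960×1.2990
Acceptance region: (126.4540, 131.5460)
Under H₁ (μ = 133): z_high = (131.5460 - 133)/1.2990 = -1.1193, z_low = (126.4540 - 133)/1.2990 = -5.0393
β = P(not reject | H₁) = Φ(-1.1193) - Φ(-5.0393) ≈ 0.1315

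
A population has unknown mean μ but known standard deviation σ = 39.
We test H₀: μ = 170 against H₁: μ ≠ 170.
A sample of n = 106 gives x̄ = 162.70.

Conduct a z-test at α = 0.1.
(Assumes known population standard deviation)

Answer: z = -1.9271, reject H₀

Derivation:
Standard error: SE = σ/√n = 39/√106 = 3.7880
z-statistic: z = (x̄ - μ₀)/SE = (162.70 - 170)/3.7880 = -1.9271
Critical value: ±1.645
p-value = 0.0540
Decision: reject H₀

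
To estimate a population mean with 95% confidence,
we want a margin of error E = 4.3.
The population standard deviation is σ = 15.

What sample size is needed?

z_0.025 = 1.960
n = (z×σ/E)² = (1.960×15/4.3)²
n = 46.7474
Round up: n = 47

Answer: n = 47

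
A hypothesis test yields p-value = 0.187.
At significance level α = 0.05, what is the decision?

Compare p-value to α:
0.187 ≥ 0.05
Decision: fail to reject H₀

Answer: fail to reject H₀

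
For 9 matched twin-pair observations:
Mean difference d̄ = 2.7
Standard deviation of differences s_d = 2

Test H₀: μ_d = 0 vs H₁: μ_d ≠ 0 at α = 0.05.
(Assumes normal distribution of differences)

Answer: t = 4.0498, reject H₀

Derivation:
df = n - 1 = 8
SE = s_d/√n = 2/√9 = 0.6667
t = d̄/SE = 2.7/0.6667 = 4.0498
Critical value: t_{0.025,8} = ±2.306
p-value ≈ 0.0037
Decision: reject H₀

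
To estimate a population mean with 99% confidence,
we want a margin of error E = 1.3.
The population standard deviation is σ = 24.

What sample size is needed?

z_0.005 = 2.576
n = (z×σ/E)² = (2.576×24/1.3)²
n = 2261.6609
Round up: n = 2262

Answer: n = 2262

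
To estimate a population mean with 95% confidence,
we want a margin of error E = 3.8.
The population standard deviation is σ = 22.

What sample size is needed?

Answer: n = 129

Derivation:
z_0.025 = 1.960
n = (z×σ/E)² = (1.960×22/3.8)²
n = 128.7628
Round up: n = 129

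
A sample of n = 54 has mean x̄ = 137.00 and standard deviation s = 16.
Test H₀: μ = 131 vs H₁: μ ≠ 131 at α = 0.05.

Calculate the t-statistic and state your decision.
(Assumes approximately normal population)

Answer: t = 2.7557, reject H₀

Derivation:
df = n - 1 = 53
SE = s/√n = 16/√54 = 2.1773
t = (x̄ - μ₀)/SE = (137.00 - 131)/2.1773 = 2.7557
Critical value: t_{0.025,53} = ±2.006
p-value ≈ 0.0080
Decision: reject H₀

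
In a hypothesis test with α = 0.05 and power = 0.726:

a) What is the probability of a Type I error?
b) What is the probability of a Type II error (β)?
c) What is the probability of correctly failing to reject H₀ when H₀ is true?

a) Type I error probability = α = 0.05
b) Power = P(reject H₀ | H₁ true) = 1 - β = 0.726, so Type II error probability = β = 1 - Power = 0.274
c) P(fail to reject H₀ | H₀ true) = 1 - α = 0.95

Answer: a) 0.05, b) 0.274, c) 0.95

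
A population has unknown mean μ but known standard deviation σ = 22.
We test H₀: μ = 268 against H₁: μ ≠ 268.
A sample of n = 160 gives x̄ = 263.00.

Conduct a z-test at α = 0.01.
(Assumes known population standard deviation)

Answer: z = -2.8747, reject H₀

Derivation:
Standard error: SE = σ/√n = 22/√160 = 1.7393
z-statistic: z = (x̄ - μ₀)/SE = (263.00 - 268)/1.7393 = -2.8747
Critical value: ±2.576
p-value = 0.0040
Decision: reject H₀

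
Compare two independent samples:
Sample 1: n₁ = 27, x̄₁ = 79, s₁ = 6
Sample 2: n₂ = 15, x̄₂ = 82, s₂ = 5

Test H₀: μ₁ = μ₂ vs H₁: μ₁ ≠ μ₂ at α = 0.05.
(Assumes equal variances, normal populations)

Pooled variance: s²_p = [26×6² + 14×5²]/(40) = 32.1500
s_p = 5.6701
SE = s_p×√(1/n₁ + 1/n₂) = 5.6701×√(1/27 + 1/15) = 1.8259
t = (x̄₁ - x̄₂)/SE = (79 - 82)/1.8259 = -1.6430
df = 40, t-critical = ±2.021
Decision: fail to reject H₀

Answer: t = -1.6430, fail to reject H₀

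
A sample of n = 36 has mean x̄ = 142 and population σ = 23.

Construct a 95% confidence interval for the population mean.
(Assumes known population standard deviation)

Answer: (134.4867, 149.5133)

Derivation:
Confidence level: 95%, α = 0.05
z_0.025 = 1.960
SE = σ/√n = 23/√36 = 3.8333
Margin of error = 1.960 × 3.8333 = 7.5133
CI: x̄ ± margin = 142 ± 7.5133
CI: (134.4867, 149.5133)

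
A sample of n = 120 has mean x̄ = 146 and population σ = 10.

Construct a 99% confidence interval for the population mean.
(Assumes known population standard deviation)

Answer: (143.6484, 148.3516)

Derivation:
Confidence level: 99%, α = 0.01
z_0.005 = 2.576
SE = σ/√n = 10/√120 = 0.9129
Margin of error = 2.576 × 0.9129 = 2.3516
CI: x̄ ± margin = 146 ± 2.3516
CI: (143.6484, 148.3516)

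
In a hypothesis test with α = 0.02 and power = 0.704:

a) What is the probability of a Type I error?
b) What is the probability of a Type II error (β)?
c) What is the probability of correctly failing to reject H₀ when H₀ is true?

Answer: a) 0.02, b) 0.296, c) 0.98

Derivation:
a) Type I error probability = α = 0.02
b) Power = P(reject H₀ | H₁ true) = 1 - β = 0.704, so Type II error probability = β = 1 - Power = 0.296
c) P(fail to reject H₀ | H₀ true) = 1 - α = 0.98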